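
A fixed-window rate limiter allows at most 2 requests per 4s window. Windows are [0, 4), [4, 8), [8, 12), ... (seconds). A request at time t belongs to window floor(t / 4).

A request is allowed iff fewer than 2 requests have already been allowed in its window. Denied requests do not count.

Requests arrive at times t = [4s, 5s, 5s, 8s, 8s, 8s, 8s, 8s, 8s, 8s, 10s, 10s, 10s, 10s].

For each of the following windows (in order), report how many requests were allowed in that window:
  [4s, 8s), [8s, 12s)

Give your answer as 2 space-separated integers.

Answer: 2 2

Derivation:
Processing requests:
  req#1 t=4s (window 1): ALLOW
  req#2 t=5s (window 1): ALLOW
  req#3 t=5s (window 1): DENY
  req#4 t=8s (window 2): ALLOW
  req#5 t=8s (window 2): ALLOW
  req#6 t=8s (window 2): DENY
  req#7 t=8s (window 2): DENY
  req#8 t=8s (window 2): DENY
  req#9 t=8s (window 2): DENY
  req#10 t=8s (window 2): DENY
  req#11 t=10s (window 2): DENY
  req#12 t=10s (window 2): DENY
  req#13 t=10s (window 2): DENY
  req#14 t=10s (window 2): DENY

Allowed counts by window: 2 2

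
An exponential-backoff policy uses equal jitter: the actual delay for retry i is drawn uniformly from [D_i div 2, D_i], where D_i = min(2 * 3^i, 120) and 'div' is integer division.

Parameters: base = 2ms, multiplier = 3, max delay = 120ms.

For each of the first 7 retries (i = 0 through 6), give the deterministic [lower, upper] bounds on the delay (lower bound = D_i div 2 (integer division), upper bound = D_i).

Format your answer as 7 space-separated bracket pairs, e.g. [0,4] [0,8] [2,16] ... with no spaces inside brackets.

Answer: [1,2] [3,6] [9,18] [27,54] [60,120] [60,120] [60,120]

Derivation:
Computing bounds per retry:
  i=0: D_i=min(2*3^0,120)=2, bounds=[1,2]
  i=1: D_i=min(2*3^1,120)=6, bounds=[3,6]
  i=2: D_i=min(2*3^2,120)=18, bounds=[9,18]
  i=3: D_i=min(2*3^3,120)=54, bounds=[27,54]
  i=4: D_i=min(2*3^4,120)=120, bounds=[60,120]
  i=5: D_i=min(2*3^5,120)=120, bounds=[60,120]
  i=6: D_i=min(2*3^6,120)=120, bounds=[60,120]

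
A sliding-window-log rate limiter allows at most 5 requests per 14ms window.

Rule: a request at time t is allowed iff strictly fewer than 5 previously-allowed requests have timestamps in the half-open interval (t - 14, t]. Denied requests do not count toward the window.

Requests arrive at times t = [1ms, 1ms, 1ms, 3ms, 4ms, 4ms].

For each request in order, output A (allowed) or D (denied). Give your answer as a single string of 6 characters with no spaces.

Tracking allowed requests in the window:
  req#1 t=1ms: ALLOW
  req#2 t=1ms: ALLOW
  req#3 t=1ms: ALLOW
  req#4 t=3ms: ALLOW
  req#5 t=4ms: ALLOW
  req#6 t=4ms: DENY

Answer: AAAAAD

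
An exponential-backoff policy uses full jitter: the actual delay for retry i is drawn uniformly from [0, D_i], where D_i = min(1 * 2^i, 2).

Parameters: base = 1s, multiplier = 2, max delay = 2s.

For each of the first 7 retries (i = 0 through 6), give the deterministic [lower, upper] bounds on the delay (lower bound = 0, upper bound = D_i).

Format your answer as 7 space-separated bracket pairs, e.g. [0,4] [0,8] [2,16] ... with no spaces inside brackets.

Computing bounds per retry:
  i=0: D_i=min(1*2^0,2)=1, bounds=[0,1]
  i=1: D_i=min(1*2^1,2)=2, bounds=[0,2]
  i=2: D_i=min(1*2^2,2)=2, bounds=[0,2]
  i=3: D_i=min(1*2^3,2)=2, bounds=[0,2]
  i=4: D_i=min(1*2^4,2)=2, bounds=[0,2]
  i=5: D_i=min(1*2^5,2)=2, bounds=[0,2]
  i=6: D_i=min(1*2^6,2)=2, bounds=[0,2]

Answer: [0,1] [0,2] [0,2] [0,2] [0,2] [0,2] [0,2]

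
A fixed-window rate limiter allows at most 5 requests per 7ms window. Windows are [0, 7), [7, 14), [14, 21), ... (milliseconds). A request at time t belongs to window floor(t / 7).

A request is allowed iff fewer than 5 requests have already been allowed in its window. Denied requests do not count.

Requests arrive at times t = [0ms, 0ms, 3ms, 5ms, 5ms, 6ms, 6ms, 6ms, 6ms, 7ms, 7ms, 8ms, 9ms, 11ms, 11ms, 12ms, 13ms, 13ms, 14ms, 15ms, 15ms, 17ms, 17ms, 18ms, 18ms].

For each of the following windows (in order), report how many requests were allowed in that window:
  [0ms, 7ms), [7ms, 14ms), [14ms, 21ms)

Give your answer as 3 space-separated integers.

Processing requests:
  req#1 t=0ms (window 0): ALLOW
  req#2 t=0ms (window 0): ALLOW
  req#3 t=3ms (window 0): ALLOW
  req#4 t=5ms (window 0): ALLOW
  req#5 t=5ms (window 0): ALLOW
  req#6 t=6ms (window 0): DENY
  req#7 t=6ms (window 0): DENY
  req#8 t=6ms (window 0): DENY
  req#9 t=6ms (window 0): DENY
  req#10 t=7ms (window 1): ALLOW
  req#11 t=7ms (window 1): ALLOW
  req#12 t=8ms (window 1): ALLOW
  req#13 t=9ms (window 1): ALLOW
  req#14 t=11ms (window 1): ALLOW
  req#15 t=11ms (window 1): DENY
  req#16 t=12ms (window 1): DENY
  req#17 t=13ms (window 1): DENY
  req#18 t=13ms (window 1): DENY
  req#19 t=14ms (window 2): ALLOW
  req#20 t=15ms (window 2): ALLOW
  req#21 t=15ms (window 2): ALLOW
  req#22 t=17ms (window 2): ALLOW
  req#23 t=17ms (window 2): ALLOW
  req#24 t=18ms (window 2): DENY
  req#25 t=18ms (window 2): DENY

Allowed counts by window: 5 5 5

Answer: 5 5 5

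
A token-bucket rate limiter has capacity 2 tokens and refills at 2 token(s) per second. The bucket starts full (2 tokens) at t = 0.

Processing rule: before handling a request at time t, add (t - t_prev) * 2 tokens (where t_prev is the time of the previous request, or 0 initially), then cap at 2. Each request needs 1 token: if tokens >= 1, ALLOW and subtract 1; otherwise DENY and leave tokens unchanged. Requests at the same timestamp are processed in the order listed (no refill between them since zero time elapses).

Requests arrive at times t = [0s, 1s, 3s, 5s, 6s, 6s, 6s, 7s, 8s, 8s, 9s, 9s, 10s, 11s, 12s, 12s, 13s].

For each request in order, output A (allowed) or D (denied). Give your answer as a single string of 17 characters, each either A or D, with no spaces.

Answer: AAAAAADAAAAAAAAAA

Derivation:
Simulating step by step:
  req#1 t=0s: ALLOW
  req#2 t=1s: ALLOW
  req#3 t=3s: ALLOW
  req#4 t=5s: ALLOW
  req#5 t=6s: ALLOW
  req#6 t=6s: ALLOW
  req#7 t=6s: DENY
  req#8 t=7s: ALLOW
  req#9 t=8s: ALLOW
  req#10 t=8s: ALLOW
  req#11 t=9s: ALLOW
  req#12 t=9s: ALLOW
  req#13 t=10s: ALLOW
  req#14 t=11s: ALLOW
  req#15 t=12s: ALLOW
  req#16 t=12s: ALLOW
  req#17 t=13s: ALLOW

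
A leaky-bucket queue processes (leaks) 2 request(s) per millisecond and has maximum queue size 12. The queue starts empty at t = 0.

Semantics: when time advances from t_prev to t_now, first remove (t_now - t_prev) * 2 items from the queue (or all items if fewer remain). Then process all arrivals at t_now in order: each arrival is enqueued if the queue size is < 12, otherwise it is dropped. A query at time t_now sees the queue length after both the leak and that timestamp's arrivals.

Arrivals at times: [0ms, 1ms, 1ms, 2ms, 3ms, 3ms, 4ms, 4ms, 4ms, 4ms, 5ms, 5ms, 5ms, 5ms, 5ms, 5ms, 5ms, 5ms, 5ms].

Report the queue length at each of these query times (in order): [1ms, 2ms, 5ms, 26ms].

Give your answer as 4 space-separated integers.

Queue lengths at query times:
  query t=1ms: backlog = 2
  query t=2ms: backlog = 1
  query t=5ms: backlog = 11
  query t=26ms: backlog = 0

Answer: 2 1 11 0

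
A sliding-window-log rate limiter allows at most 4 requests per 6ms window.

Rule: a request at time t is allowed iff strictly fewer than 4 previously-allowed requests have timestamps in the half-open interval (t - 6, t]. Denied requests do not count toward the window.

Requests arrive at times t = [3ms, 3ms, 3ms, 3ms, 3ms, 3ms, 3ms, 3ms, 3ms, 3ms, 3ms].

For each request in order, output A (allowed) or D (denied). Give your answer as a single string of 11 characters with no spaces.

Tracking allowed requests in the window:
  req#1 t=3ms: ALLOW
  req#2 t=3ms: ALLOW
  req#3 t=3ms: ALLOW
  req#4 t=3ms: ALLOW
  req#5 t=3ms: DENY
  req#6 t=3ms: DENY
  req#7 t=3ms: DENY
  req#8 t=3ms: DENY
  req#9 t=3ms: DENY
  req#10 t=3ms: DENY
  req#11 t=3ms: DENY

Answer: AAAADDDDDDD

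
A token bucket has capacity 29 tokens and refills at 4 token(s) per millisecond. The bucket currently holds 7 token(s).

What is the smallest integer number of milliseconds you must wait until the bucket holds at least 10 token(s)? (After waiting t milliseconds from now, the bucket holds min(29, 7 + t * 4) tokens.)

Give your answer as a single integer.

Need 7 + t * 4 >= 10, so t >= 3/4.
Smallest integer t = ceil(3/4) = 1.

Answer: 1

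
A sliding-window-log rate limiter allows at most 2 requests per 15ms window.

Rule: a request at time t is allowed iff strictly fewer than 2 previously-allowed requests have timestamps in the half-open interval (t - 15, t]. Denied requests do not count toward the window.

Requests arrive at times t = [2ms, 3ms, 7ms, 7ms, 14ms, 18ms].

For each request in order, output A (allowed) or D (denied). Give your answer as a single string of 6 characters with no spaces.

Tracking allowed requests in the window:
  req#1 t=2ms: ALLOW
  req#2 t=3ms: ALLOW
  req#3 t=7ms: DENY
  req#4 t=7ms: DENY
  req#5 t=14ms: DENY
  req#6 t=18ms: ALLOW

Answer: AADDDA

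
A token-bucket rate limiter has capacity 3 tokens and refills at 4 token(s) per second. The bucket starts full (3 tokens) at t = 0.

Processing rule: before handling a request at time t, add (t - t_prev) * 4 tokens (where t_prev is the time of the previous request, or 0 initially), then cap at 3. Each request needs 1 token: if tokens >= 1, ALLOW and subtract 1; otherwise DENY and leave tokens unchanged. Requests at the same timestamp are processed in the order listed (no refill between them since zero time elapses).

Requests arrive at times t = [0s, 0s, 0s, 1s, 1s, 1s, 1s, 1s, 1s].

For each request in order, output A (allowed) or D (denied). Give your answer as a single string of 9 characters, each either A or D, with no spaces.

Simulating step by step:
  req#1 t=0s: ALLOW
  req#2 t=0s: ALLOW
  req#3 t=0s: ALLOW
  req#4 t=1s: ALLOW
  req#5 t=1s: ALLOW
  req#6 t=1s: ALLOW
  req#7 t=1s: DENY
  req#8 t=1s: DENY
  req#9 t=1s: DENY

Answer: AAAAAADDD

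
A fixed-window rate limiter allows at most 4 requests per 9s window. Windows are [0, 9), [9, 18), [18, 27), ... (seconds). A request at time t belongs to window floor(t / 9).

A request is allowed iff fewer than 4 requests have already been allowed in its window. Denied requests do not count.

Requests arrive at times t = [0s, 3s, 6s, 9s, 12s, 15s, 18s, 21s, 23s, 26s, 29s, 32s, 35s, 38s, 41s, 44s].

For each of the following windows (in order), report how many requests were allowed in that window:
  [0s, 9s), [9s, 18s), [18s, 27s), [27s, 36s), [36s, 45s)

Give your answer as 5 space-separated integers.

Processing requests:
  req#1 t=0s (window 0): ALLOW
  req#2 t=3s (window 0): ALLOW
  req#3 t=6s (window 0): ALLOW
  req#4 t=9s (window 1): ALLOW
  req#5 t=12s (window 1): ALLOW
  req#6 t=15s (window 1): ALLOW
  req#7 t=18s (window 2): ALLOW
  req#8 t=21s (window 2): ALLOW
  req#9 t=23s (window 2): ALLOW
  req#10 t=26s (window 2): ALLOW
  req#11 t=29s (window 3): ALLOW
  req#12 t=32s (window 3): ALLOW
  req#13 t=35s (window 3): ALLOW
  req#14 t=38s (window 4): ALLOW
  req#15 t=41s (window 4): ALLOW
  req#16 t=44s (window 4): ALLOW

Allowed counts by window: 3 3 4 3 3

Answer: 3 3 4 3 3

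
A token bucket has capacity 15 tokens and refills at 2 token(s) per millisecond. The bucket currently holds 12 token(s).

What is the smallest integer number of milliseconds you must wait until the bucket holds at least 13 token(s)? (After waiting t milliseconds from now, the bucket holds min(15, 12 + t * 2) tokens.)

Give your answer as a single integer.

Need 12 + t * 2 >= 13, so t >= 1/2.
Smallest integer t = ceil(1/2) = 1.

Answer: 1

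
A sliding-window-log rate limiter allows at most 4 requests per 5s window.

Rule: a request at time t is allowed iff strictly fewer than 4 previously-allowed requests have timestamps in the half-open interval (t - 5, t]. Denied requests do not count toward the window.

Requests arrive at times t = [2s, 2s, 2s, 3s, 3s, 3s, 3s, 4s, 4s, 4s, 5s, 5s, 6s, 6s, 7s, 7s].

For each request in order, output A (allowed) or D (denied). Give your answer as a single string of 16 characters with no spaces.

Tracking allowed requests in the window:
  req#1 t=2s: ALLOW
  req#2 t=2s: ALLOW
  req#3 t=2s: ALLOW
  req#4 t=3s: ALLOW
  req#5 t=3s: DENY
  req#6 t=3s: DENY
  req#7 t=3s: DENY
  req#8 t=4s: DENY
  req#9 t=4s: DENY
  req#10 t=4s: DENY
  req#11 t=5s: DENY
  req#12 t=5s: DENY
  req#13 t=6s: DENY
  req#14 t=6s: DENY
  req#15 t=7s: ALLOW
  req#16 t=7s: ALLOW

Answer: AAAADDDDDDDDDDAA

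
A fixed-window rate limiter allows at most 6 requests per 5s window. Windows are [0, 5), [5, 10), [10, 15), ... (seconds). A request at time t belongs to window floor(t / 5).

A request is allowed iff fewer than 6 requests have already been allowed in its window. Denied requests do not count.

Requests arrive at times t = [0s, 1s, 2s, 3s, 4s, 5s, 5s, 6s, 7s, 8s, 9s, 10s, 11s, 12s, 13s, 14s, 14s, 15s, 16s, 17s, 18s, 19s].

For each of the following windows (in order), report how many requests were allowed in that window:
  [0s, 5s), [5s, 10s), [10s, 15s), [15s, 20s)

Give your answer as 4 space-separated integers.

Answer: 5 6 6 5

Derivation:
Processing requests:
  req#1 t=0s (window 0): ALLOW
  req#2 t=1s (window 0): ALLOW
  req#3 t=2s (window 0): ALLOW
  req#4 t=3s (window 0): ALLOW
  req#5 t=4s (window 0): ALLOW
  req#6 t=5s (window 1): ALLOW
  req#7 t=5s (window 1): ALLOW
  req#8 t=6s (window 1): ALLOW
  req#9 t=7s (window 1): ALLOW
  req#10 t=8s (window 1): ALLOW
  req#11 t=9s (window 1): ALLOW
  req#12 t=10s (window 2): ALLOW
  req#13 t=11s (window 2): ALLOW
  req#14 t=12s (window 2): ALLOW
  req#15 t=13s (window 2): ALLOW
  req#16 t=14s (window 2): ALLOW
  req#17 t=14s (window 2): ALLOW
  req#18 t=15s (window 3): ALLOW
  req#19 t=16s (window 3): ALLOW
  req#20 t=17s (window 3): ALLOW
  req#21 t=18s (window 3): ALLOW
  req#22 t=19s (window 3): ALLOW

Allowed counts by window: 5 6 6 5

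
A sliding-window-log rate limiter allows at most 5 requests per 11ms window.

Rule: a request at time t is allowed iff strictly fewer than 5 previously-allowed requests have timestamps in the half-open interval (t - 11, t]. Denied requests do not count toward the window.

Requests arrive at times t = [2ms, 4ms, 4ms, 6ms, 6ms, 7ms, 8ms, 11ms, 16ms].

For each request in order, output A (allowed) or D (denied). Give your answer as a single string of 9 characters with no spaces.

Tracking allowed requests in the window:
  req#1 t=2ms: ALLOW
  req#2 t=4ms: ALLOW
  req#3 t=4ms: ALLOW
  req#4 t=6ms: ALLOW
  req#5 t=6ms: ALLOW
  req#6 t=7ms: DENY
  req#7 t=8ms: DENY
  req#8 t=11ms: DENY
  req#9 t=16ms: ALLOW

Answer: AAAAADDDA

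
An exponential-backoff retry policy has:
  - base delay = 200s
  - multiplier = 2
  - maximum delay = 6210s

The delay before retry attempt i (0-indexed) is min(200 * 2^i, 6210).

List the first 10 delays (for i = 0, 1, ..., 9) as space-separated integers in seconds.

Answer: 200 400 800 1600 3200 6210 6210 6210 6210 6210

Derivation:
Computing each delay:
  i=0: min(200*2^0, 6210) = 200
  i=1: min(200*2^1, 6210) = 400
  i=2: min(200*2^2, 6210) = 800
  i=3: min(200*2^3, 6210) = 1600
  i=4: min(200*2^4, 6210) = 3200
  i=5: min(200*2^5, 6210) = 6210
  i=6: min(200*2^6, 6210) = 6210
  i=7: min(200*2^7, 6210) = 6210
  i=8: min(200*2^8, 6210) = 6210
  i=9: min(200*2^9, 6210) = 6210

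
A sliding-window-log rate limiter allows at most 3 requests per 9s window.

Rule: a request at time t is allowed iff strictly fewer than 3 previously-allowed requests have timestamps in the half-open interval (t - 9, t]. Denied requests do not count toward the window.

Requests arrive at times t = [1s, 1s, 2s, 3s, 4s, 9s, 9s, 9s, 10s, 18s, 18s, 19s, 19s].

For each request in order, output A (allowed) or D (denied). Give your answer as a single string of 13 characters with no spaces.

Answer: AAADDDDDAAAAD

Derivation:
Tracking allowed requests in the window:
  req#1 t=1s: ALLOW
  req#2 t=1s: ALLOW
  req#3 t=2s: ALLOW
  req#4 t=3s: DENY
  req#5 t=4s: DENY
  req#6 t=9s: DENY
  req#7 t=9s: DENY
  req#8 t=9s: DENY
  req#9 t=10s: ALLOW
  req#10 t=18s: ALLOW
  req#11 t=18s: ALLOW
  req#12 t=19s: ALLOW
  req#13 t=19s: DENY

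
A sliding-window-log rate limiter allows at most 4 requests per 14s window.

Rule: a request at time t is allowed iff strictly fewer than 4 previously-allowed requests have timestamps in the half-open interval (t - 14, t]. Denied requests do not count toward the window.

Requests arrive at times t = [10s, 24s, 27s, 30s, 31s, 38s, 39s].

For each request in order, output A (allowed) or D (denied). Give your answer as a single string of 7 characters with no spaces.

Answer: AAAAAAD

Derivation:
Tracking allowed requests in the window:
  req#1 t=10s: ALLOW
  req#2 t=24s: ALLOW
  req#3 t=27s: ALLOW
  req#4 t=30s: ALLOW
  req#5 t=31s: ALLOW
  req#6 t=38s: ALLOW
  req#7 t=39s: DENY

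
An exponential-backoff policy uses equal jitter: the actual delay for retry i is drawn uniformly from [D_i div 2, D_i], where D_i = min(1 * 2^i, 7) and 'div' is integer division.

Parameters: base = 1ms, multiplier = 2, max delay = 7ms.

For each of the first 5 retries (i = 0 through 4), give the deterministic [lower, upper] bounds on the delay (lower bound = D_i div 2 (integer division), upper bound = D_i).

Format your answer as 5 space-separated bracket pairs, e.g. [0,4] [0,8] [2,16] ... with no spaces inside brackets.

Computing bounds per retry:
  i=0: D_i=min(1*2^0,7)=1, bounds=[0,1]
  i=1: D_i=min(1*2^1,7)=2, bounds=[1,2]
  i=2: D_i=min(1*2^2,7)=4, bounds=[2,4]
  i=3: D_i=min(1*2^3,7)=7, bounds=[3,7]
  i=4: D_i=min(1*2^4,7)=7, bounds=[3,7]

Answer: [0,1] [1,2] [2,4] [3,7] [3,7]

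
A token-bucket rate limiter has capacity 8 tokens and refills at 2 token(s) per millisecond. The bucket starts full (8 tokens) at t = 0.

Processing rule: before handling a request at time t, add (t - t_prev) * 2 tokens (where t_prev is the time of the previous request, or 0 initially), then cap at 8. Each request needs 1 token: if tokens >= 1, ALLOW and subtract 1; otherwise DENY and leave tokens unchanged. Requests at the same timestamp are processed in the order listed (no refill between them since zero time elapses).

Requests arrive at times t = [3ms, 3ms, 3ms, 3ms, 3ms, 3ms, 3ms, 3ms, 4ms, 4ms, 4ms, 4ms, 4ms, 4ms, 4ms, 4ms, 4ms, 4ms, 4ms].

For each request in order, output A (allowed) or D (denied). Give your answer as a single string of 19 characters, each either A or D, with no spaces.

Answer: AAAAAAAAAADDDDDDDDD

Derivation:
Simulating step by step:
  req#1 t=3ms: ALLOW
  req#2 t=3ms: ALLOW
  req#3 t=3ms: ALLOW
  req#4 t=3ms: ALLOW
  req#5 t=3ms: ALLOW
  req#6 t=3ms: ALLOW
  req#7 t=3ms: ALLOW
  req#8 t=3ms: ALLOW
  req#9 t=4ms: ALLOW
  req#10 t=4ms: ALLOW
  req#11 t=4ms: DENY
  req#12 t=4ms: DENY
  req#13 t=4ms: DENY
  req#14 t=4ms: DENY
  req#15 t=4ms: DENY
  req#16 t=4ms: DENY
  req#17 t=4ms: DENY
  req#18 t=4ms: DENY
  req#19 t=4ms: DENY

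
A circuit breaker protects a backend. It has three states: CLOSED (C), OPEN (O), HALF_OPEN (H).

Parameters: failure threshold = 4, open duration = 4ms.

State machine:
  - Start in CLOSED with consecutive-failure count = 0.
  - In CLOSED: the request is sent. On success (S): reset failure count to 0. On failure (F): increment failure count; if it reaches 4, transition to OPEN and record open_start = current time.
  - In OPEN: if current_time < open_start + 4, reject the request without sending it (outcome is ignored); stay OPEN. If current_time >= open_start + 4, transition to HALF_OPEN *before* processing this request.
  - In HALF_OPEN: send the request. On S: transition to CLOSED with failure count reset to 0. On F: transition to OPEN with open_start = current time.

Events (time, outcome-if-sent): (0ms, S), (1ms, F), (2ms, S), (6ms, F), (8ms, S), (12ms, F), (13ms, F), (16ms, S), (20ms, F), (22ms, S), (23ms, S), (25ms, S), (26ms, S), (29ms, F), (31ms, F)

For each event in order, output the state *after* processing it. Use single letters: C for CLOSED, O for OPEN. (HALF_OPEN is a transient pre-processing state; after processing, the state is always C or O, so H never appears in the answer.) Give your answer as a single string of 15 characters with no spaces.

Answer: CCCCCCCCCCCCCCC

Derivation:
State after each event:
  event#1 t=0ms outcome=S: state=CLOSED
  event#2 t=1ms outcome=F: state=CLOSED
  event#3 t=2ms outcome=S: state=CLOSED
  event#4 t=6ms outcome=F: state=CLOSED
  event#5 t=8ms outcome=S: state=CLOSED
  event#6 t=12ms outcome=F: state=CLOSED
  event#7 t=13ms outcome=F: state=CLOSED
  event#8 t=16ms outcome=S: state=CLOSED
  event#9 t=20ms outcome=F: state=CLOSED
  event#10 t=22ms outcome=S: state=CLOSED
  event#11 t=23ms outcome=S: state=CLOSED
  event#12 t=25ms outcome=S: state=CLOSED
  event#13 t=26ms outcome=S: state=CLOSED
  event#14 t=29ms outcome=F: state=CLOSED
  event#15 t=31ms outcome=F: state=CLOSED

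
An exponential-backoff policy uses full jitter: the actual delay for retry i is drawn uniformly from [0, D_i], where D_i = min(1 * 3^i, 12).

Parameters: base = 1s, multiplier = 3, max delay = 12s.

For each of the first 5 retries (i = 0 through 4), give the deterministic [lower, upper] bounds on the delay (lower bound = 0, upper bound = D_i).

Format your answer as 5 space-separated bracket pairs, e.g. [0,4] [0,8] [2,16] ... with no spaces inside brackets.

Answer: [0,1] [0,3] [0,9] [0,12] [0,12]

Derivation:
Computing bounds per retry:
  i=0: D_i=min(1*3^0,12)=1, bounds=[0,1]
  i=1: D_i=min(1*3^1,12)=3, bounds=[0,3]
  i=2: D_i=min(1*3^2,12)=9, bounds=[0,9]
  i=3: D_i=min(1*3^3,12)=12, bounds=[0,12]
  i=4: D_i=min(1*3^4,12)=12, bounds=[0,12]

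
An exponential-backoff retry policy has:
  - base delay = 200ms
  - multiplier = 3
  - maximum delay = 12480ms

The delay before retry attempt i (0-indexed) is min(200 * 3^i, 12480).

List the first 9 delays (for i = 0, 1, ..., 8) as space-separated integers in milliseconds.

Answer: 200 600 1800 5400 12480 12480 12480 12480 12480

Derivation:
Computing each delay:
  i=0: min(200*3^0, 12480) = 200
  i=1: min(200*3^1, 12480) = 600
  i=2: min(200*3^2, 12480) = 1800
  i=3: min(200*3^3, 12480) = 5400
  i=4: min(200*3^4, 12480) = 12480
  i=5: min(200*3^5, 12480) = 12480
  i=6: min(200*3^6, 12480) = 12480
  i=7: min(200*3^7, 12480) = 12480
  i=8: min(200*3^8, 12480) = 12480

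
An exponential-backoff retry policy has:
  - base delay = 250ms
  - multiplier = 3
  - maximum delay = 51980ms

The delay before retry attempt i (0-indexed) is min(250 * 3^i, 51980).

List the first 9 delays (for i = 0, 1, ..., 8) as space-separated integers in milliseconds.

Computing each delay:
  i=0: min(250*3^0, 51980) = 250
  i=1: min(250*3^1, 51980) = 750
  i=2: min(250*3^2, 51980) = 2250
  i=3: min(250*3^3, 51980) = 6750
  i=4: min(250*3^4, 51980) = 20250
  i=5: min(250*3^5, 51980) = 51980
  i=6: min(250*3^6, 51980) = 51980
  i=7: min(250*3^7, 51980) = 51980
  i=8: min(250*3^8, 51980) = 51980

Answer: 250 750 2250 6750 20250 51980 51980 51980 51980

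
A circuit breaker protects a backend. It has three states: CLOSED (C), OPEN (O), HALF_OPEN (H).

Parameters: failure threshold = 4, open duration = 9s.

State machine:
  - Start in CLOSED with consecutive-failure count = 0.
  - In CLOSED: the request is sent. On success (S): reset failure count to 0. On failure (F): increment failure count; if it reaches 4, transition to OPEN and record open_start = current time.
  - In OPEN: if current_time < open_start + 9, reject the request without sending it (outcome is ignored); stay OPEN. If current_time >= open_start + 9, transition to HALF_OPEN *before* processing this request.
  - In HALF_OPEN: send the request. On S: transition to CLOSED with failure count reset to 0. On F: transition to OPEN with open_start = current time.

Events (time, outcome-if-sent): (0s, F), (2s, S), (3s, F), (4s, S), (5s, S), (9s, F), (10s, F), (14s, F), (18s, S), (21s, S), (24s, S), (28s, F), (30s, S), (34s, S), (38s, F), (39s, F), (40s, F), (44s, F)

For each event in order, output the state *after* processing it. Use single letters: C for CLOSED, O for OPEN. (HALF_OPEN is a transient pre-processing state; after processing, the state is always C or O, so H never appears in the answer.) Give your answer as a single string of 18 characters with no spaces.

State after each event:
  event#1 t=0s outcome=F: state=CLOSED
  event#2 t=2s outcome=S: state=CLOSED
  event#3 t=3s outcome=F: state=CLOSED
  event#4 t=4s outcome=S: state=CLOSED
  event#5 t=5s outcome=S: state=CLOSED
  event#6 t=9s outcome=F: state=CLOSED
  event#7 t=10s outcome=F: state=CLOSED
  event#8 t=14s outcome=F: state=CLOSED
  event#9 t=18s outcome=S: state=CLOSED
  event#10 t=21s outcome=S: state=CLOSED
  event#11 t=24s outcome=S: state=CLOSED
  event#12 t=28s outcome=F: state=CLOSED
  event#13 t=30s outcome=S: state=CLOSED
  event#14 t=34s outcome=S: state=CLOSED
  event#15 t=38s outcome=F: state=CLOSED
  event#16 t=39s outcome=F: state=CLOSED
  event#17 t=40s outcome=F: state=CLOSED
  event#18 t=44s outcome=F: state=OPEN

Answer: CCCCCCCCCCCCCCCCCO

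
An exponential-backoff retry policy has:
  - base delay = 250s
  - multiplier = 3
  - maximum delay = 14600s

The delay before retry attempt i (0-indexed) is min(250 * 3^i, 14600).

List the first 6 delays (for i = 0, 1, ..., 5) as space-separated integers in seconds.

Computing each delay:
  i=0: min(250*3^0, 14600) = 250
  i=1: min(250*3^1, 14600) = 750
  i=2: min(250*3^2, 14600) = 2250
  i=3: min(250*3^3, 14600) = 6750
  i=4: min(250*3^4, 14600) = 14600
  i=5: min(250*3^5, 14600) = 14600

Answer: 250 750 2250 6750 14600 14600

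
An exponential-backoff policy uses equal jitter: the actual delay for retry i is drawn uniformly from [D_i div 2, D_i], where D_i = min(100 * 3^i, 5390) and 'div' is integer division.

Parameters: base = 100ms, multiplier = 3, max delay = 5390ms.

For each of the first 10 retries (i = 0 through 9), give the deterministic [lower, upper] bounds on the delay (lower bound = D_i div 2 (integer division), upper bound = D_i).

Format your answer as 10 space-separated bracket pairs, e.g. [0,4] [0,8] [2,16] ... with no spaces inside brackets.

Computing bounds per retry:
  i=0: D_i=min(100*3^0,5390)=100, bounds=[50,100]
  i=1: D_i=min(100*3^1,5390)=300, bounds=[150,300]
  i=2: D_i=min(100*3^2,5390)=900, bounds=[450,900]
  i=3: D_i=min(100*3^3,5390)=2700, bounds=[1350,2700]
  i=4: D_i=min(100*3^4,5390)=5390, bounds=[2695,5390]
  i=5: D_i=min(100*3^5,5390)=5390, bounds=[2695,5390]
  i=6: D_i=min(100*3^6,5390)=5390, bounds=[2695,5390]
  i=7: D_i=min(100*3^7,5390)=5390, bounds=[2695,5390]
  i=8: D_i=min(100*3^8,5390)=5390, bounds=[2695,5390]
  i=9: D_i=min(100*3^9,5390)=5390, bounds=[2695,5390]

Answer: [50,100] [150,300] [450,900] [1350,2700] [2695,5390] [2695,5390] [2695,5390] [2695,5390] [2695,5390] [2695,5390]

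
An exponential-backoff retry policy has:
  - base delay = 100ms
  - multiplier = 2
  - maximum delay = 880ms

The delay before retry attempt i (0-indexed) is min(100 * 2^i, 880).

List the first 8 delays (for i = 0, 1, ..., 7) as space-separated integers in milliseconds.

Answer: 100 200 400 800 880 880 880 880

Derivation:
Computing each delay:
  i=0: min(100*2^0, 880) = 100
  i=1: min(100*2^1, 880) = 200
  i=2: min(100*2^2, 880) = 400
  i=3: min(100*2^3, 880) = 800
  i=4: min(100*2^4, 880) = 880
  i=5: min(100*2^5, 880) = 880
  i=6: min(100*2^6, 880) = 880
  i=7: min(100*2^7, 880) = 880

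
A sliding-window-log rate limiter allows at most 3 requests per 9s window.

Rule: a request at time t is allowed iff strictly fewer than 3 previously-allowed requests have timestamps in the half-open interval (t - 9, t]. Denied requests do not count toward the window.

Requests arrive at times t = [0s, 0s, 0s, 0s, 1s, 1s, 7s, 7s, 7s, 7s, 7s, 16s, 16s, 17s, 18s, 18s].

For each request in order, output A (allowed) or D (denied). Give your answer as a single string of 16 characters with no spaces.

Answer: AAADDDDDDDDAAADD

Derivation:
Tracking allowed requests in the window:
  req#1 t=0s: ALLOW
  req#2 t=0s: ALLOW
  req#3 t=0s: ALLOW
  req#4 t=0s: DENY
  req#5 t=1s: DENY
  req#6 t=1s: DENY
  req#7 t=7s: DENY
  req#8 t=7s: DENY
  req#9 t=7s: DENY
  req#10 t=7s: DENY
  req#11 t=7s: DENY
  req#12 t=16s: ALLOW
  req#13 t=16s: ALLOW
  req#14 t=17s: ALLOW
  req#15 t=18s: DENY
  req#16 t=18s: DENY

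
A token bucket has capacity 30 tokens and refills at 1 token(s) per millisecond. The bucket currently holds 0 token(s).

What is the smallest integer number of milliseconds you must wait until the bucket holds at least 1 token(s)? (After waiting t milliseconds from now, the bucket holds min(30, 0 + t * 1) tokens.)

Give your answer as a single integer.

Need 0 + t * 1 >= 1, so t >= 1/1.
Smallest integer t = ceil(1/1) = 1.

Answer: 1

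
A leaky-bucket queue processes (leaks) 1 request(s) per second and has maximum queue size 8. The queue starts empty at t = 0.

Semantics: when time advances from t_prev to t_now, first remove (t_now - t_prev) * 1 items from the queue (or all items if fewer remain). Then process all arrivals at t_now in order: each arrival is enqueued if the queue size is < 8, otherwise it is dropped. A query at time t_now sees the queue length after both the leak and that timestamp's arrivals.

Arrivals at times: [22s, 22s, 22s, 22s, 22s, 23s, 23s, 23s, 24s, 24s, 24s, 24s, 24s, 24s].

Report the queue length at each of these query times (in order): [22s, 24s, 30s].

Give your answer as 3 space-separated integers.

Answer: 5 8 2

Derivation:
Queue lengths at query times:
  query t=22s: backlog = 5
  query t=24s: backlog = 8
  query t=30s: backlog = 2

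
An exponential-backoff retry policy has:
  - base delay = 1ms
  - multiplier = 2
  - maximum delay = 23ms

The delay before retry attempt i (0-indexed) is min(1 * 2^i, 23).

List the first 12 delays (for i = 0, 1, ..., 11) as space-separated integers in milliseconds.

Computing each delay:
  i=0: min(1*2^0, 23) = 1
  i=1: min(1*2^1, 23) = 2
  i=2: min(1*2^2, 23) = 4
  i=3: min(1*2^3, 23) = 8
  i=4: min(1*2^4, 23) = 16
  i=5: min(1*2^5, 23) = 23
  i=6: min(1*2^6, 23) = 23
  i=7: min(1*2^7, 23) = 23
  i=8: min(1*2^8, 23) = 23
  i=9: min(1*2^9, 23) = 23
  i=10: min(1*2^10, 23) = 23
  i=11: min(1*2^11, 23) = 23

Answer: 1 2 4 8 16 23 23 23 23 23 23 23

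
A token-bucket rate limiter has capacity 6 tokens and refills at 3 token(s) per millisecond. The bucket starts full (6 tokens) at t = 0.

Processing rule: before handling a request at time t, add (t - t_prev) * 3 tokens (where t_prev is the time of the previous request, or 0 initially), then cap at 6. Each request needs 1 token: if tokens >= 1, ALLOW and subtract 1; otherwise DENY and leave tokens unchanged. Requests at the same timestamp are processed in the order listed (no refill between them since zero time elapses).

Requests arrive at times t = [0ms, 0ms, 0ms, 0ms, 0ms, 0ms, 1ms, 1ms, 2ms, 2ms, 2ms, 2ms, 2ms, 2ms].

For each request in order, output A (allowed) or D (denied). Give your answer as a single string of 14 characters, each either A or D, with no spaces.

Answer: AAAAAAAAAAAADD

Derivation:
Simulating step by step:
  req#1 t=0ms: ALLOW
  req#2 t=0ms: ALLOW
  req#3 t=0ms: ALLOW
  req#4 t=0ms: ALLOW
  req#5 t=0ms: ALLOW
  req#6 t=0ms: ALLOW
  req#7 t=1ms: ALLOW
  req#8 t=1ms: ALLOW
  req#9 t=2ms: ALLOW
  req#10 t=2ms: ALLOW
  req#11 t=2ms: ALLOW
  req#12 t=2ms: ALLOW
  req#13 t=2ms: DENY
  req#14 t=2ms: DENY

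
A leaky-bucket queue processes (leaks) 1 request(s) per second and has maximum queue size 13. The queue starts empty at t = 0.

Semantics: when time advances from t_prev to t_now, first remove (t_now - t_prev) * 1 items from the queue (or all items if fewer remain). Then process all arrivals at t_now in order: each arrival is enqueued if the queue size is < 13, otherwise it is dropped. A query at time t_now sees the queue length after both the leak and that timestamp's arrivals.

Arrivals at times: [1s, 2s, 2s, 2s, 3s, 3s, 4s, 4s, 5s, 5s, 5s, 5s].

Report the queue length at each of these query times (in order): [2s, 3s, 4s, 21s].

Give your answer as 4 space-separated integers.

Queue lengths at query times:
  query t=2s: backlog = 3
  query t=3s: backlog = 4
  query t=4s: backlog = 5
  query t=21s: backlog = 0

Answer: 3 4 5 0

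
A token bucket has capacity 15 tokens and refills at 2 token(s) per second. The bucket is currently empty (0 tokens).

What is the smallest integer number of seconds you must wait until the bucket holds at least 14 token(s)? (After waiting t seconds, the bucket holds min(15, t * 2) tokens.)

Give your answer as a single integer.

Answer: 7

Derivation:
Need t * 2 >= 14, so t >= 14/2.
Smallest integer t = ceil(14/2) = 7.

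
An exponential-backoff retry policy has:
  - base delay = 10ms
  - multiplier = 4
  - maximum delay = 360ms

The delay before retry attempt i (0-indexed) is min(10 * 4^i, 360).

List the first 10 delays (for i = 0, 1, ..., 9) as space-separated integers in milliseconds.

Answer: 10 40 160 360 360 360 360 360 360 360

Derivation:
Computing each delay:
  i=0: min(10*4^0, 360) = 10
  i=1: min(10*4^1, 360) = 40
  i=2: min(10*4^2, 360) = 160
  i=3: min(10*4^3, 360) = 360
  i=4: min(10*4^4, 360) = 360
  i=5: min(10*4^5, 360) = 360
  i=6: min(10*4^6, 360) = 360
  i=7: min(10*4^7, 360) = 360
  i=8: min(10*4^8, 360) = 360
  i=9: min(10*4^9, 360) = 360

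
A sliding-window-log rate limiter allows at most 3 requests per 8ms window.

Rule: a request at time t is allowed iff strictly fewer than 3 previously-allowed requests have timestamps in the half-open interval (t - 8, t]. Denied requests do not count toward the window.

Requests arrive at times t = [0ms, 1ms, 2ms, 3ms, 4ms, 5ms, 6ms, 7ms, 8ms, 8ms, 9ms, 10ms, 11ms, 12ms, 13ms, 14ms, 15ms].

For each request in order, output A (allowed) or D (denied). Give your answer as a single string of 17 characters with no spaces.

Answer: AAADDDDDADAADDDDD

Derivation:
Tracking allowed requests in the window:
  req#1 t=0ms: ALLOW
  req#2 t=1ms: ALLOW
  req#3 t=2ms: ALLOW
  req#4 t=3ms: DENY
  req#5 t=4ms: DENY
  req#6 t=5ms: DENY
  req#7 t=6ms: DENY
  req#8 t=7ms: DENY
  req#9 t=8ms: ALLOW
  req#10 t=8ms: DENY
  req#11 t=9ms: ALLOW
  req#12 t=10ms: ALLOW
  req#13 t=11ms: DENY
  req#14 t=12ms: DENY
  req#15 t=13ms: DENY
  req#16 t=14ms: DENY
  req#17 t=15ms: DENY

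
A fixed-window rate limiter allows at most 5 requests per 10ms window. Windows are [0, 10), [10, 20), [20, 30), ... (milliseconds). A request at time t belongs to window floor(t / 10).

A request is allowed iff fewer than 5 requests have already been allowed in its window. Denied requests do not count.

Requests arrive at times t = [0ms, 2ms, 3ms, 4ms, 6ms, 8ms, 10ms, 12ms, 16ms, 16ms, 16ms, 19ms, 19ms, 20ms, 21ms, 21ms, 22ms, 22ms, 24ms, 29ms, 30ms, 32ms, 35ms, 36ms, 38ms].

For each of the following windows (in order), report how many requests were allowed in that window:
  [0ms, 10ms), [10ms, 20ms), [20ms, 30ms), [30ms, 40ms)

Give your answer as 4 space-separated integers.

Processing requests:
  req#1 t=0ms (window 0): ALLOW
  req#2 t=2ms (window 0): ALLOW
  req#3 t=3ms (window 0): ALLOW
  req#4 t=4ms (window 0): ALLOW
  req#5 t=6ms (window 0): ALLOW
  req#6 t=8ms (window 0): DENY
  req#7 t=10ms (window 1): ALLOW
  req#8 t=12ms (window 1): ALLOW
  req#9 t=16ms (window 1): ALLOW
  req#10 t=16ms (window 1): ALLOW
  req#11 t=16ms (window 1): ALLOW
  req#12 t=19ms (window 1): DENY
  req#13 t=19ms (window 1): DENY
  req#14 t=20ms (window 2): ALLOW
  req#15 t=21ms (window 2): ALLOW
  req#16 t=21ms (window 2): ALLOW
  req#17 t=22ms (window 2): ALLOW
  req#18 t=22ms (window 2): ALLOW
  req#19 t=24ms (window 2): DENY
  req#20 t=29ms (window 2): DENY
  req#21 t=30ms (window 3): ALLOW
  req#22 t=32ms (window 3): ALLOW
  req#23 t=35ms (window 3): ALLOW
  req#24 t=36ms (window 3): ALLOW
  req#25 t=38ms (window 3): ALLOW

Allowed counts by window: 5 5 5 5

Answer: 5 5 5 5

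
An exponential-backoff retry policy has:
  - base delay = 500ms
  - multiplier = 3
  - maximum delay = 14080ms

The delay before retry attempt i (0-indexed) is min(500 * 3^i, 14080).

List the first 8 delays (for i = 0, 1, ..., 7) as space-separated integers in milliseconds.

Computing each delay:
  i=0: min(500*3^0, 14080) = 500
  i=1: min(500*3^1, 14080) = 1500
  i=2: min(500*3^2, 14080) = 4500
  i=3: min(500*3^3, 14080) = 13500
  i=4: min(500*3^4, 14080) = 14080
  i=5: min(500*3^5, 14080) = 14080
  i=6: min(500*3^6, 14080) = 14080
  i=7: min(500*3^7, 14080) = 14080

Answer: 500 1500 4500 13500 14080 14080 14080 14080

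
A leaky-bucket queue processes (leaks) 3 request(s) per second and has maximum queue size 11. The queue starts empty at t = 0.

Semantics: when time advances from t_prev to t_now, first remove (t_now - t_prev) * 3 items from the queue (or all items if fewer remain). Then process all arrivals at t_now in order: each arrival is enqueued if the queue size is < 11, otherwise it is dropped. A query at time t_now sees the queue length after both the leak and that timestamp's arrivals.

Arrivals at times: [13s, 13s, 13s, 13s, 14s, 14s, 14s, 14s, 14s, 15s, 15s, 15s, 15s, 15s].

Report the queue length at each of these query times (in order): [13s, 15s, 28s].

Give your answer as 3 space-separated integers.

Answer: 4 8 0

Derivation:
Queue lengths at query times:
  query t=13s: backlog = 4
  query t=15s: backlog = 8
  query t=28s: backlog = 0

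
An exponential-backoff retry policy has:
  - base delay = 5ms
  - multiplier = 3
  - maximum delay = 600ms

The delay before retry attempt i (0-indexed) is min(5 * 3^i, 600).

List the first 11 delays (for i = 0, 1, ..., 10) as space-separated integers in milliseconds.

Answer: 5 15 45 135 405 600 600 600 600 600 600

Derivation:
Computing each delay:
  i=0: min(5*3^0, 600) = 5
  i=1: min(5*3^1, 600) = 15
  i=2: min(5*3^2, 600) = 45
  i=3: min(5*3^3, 600) = 135
  i=4: min(5*3^4, 600) = 405
  i=5: min(5*3^5, 600) = 600
  i=6: min(5*3^6, 600) = 600
  i=7: min(5*3^7, 600) = 600
  i=8: min(5*3^8, 600) = 600
  i=9: min(5*3^9, 600) = 600
  i=10: min(5*3^10, 600) = 600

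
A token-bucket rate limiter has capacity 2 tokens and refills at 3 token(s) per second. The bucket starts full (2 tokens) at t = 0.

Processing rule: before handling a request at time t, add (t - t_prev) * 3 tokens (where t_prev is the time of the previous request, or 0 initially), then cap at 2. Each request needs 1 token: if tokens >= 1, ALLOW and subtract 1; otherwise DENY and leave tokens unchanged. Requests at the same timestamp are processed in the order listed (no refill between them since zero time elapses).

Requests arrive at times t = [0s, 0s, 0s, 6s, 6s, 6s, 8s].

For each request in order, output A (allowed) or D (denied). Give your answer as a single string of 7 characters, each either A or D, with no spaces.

Answer: AADAADA

Derivation:
Simulating step by step:
  req#1 t=0s: ALLOW
  req#2 t=0s: ALLOW
  req#3 t=0s: DENY
  req#4 t=6s: ALLOW
  req#5 t=6s: ALLOW
  req#6 t=6s: DENY
  req#7 t=8s: ALLOW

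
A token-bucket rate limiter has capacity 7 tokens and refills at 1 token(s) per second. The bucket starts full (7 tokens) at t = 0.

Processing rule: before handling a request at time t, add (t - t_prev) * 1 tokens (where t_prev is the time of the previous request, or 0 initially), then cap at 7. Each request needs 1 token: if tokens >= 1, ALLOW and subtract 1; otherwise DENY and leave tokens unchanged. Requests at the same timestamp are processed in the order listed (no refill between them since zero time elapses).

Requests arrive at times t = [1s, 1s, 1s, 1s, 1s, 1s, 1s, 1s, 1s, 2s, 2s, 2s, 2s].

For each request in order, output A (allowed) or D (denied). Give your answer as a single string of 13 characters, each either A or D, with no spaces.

Simulating step by step:
  req#1 t=1s: ALLOW
  req#2 t=1s: ALLOW
  req#3 t=1s: ALLOW
  req#4 t=1s: ALLOW
  req#5 t=1s: ALLOW
  req#6 t=1s: ALLOW
  req#7 t=1s: ALLOW
  req#8 t=1s: DENY
  req#9 t=1s: DENY
  req#10 t=2s: ALLOW
  req#11 t=2s: DENY
  req#12 t=2s: DENY
  req#13 t=2s: DENY

Answer: AAAAAAADDADDD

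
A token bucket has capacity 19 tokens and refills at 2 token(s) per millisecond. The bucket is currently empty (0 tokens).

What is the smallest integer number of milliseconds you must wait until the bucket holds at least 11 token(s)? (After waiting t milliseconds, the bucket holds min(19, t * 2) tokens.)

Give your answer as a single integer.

Need t * 2 >= 11, so t >= 11/2.
Smallest integer t = ceil(11/2) = 6.

Answer: 6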